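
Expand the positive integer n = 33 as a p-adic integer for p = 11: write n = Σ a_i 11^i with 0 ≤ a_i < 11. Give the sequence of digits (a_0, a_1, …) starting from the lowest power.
(a_0, a_1, …) = (0, 3)

Repeated division by 11 gives the digits low-to-high: 33 = 3·11^1. Digit sequence: (0, 3).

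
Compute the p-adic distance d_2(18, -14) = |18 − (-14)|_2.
d_2(18, -14) = 1/32

Step 1 — x − y = 18 − (-14) = 32. Step 2 — v_2(32) = 5 (factor: 32 = (2^5 · 1); the sign does not affect v_p). Step 3 — |x − y|_2 = 2^{-5} = 1/32.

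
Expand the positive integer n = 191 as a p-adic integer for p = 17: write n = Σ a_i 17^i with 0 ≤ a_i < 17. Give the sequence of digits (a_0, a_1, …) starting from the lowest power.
(a_0, a_1, …) = (4, 11)

Repeated division by 17 gives the digits low-to-high: 191 = 4 + 11·17^1. Digit sequence: (4, 11).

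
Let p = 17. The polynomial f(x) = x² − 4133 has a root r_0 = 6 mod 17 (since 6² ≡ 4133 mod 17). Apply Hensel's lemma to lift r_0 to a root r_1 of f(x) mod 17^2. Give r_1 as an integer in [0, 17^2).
r_1 = 227 (mod 289)

Hensel's recurrence: r_{i+1} = r_i − f(r_i)·(f′(r_i))^{-1} mod 17^{i+2}, with f′(x) = 2x. Iterate:
  r_0 = 6 (mod 17)
  r_1 = 227 (mod 289)
Final: r_1 = 227, and one checks f(r_1) ≡ 0 mod 17^2.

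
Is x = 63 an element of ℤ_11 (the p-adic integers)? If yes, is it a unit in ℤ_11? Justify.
x ∈ ℤ_11^× (unit); v_11(x) = 0

ℤ_11 = {x ∈ ℚ_11 : v_11(x) ≥ 0} and ℤ_11^× = {x ∈ ℤ_11 : v_11(x) = 0}. Here v_11(63) = v_11(num) − v_11(den) = 0; compare against these criteria.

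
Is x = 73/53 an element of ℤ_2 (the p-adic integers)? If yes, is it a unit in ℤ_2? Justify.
x ∈ ℤ_2^× (unit); v_2(x) = 0

ℤ_2 = {x ∈ ℚ_2 : v_2(x) ≥ 0} and ℤ_2^× = {x ∈ ℤ_2 : v_2(x) = 0}. Here v_2(73/53) = v_2(num) − v_2(den) = 0; compare against these criteria.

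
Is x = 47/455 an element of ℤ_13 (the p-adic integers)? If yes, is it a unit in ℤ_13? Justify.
x ∉ ℤ_13 (v_13(x) = -1 < 0)

ℤ_13 = {x ∈ ℚ_13 : v_13(x) ≥ 0} and ℤ_13^× = {x ∈ ℤ_13 : v_13(x) = 0}. Here v_13(47/455) = v_13(num) − v_13(den) = -1; compare against these criteria.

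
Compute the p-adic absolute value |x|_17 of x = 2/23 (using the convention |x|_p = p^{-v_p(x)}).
|2/23|_17 = 1

Step 1 — compute v_17(x) by factoring powers of 17 out of the numerator and denominator: v_17(2/23) = 0. Step 2 — apply |x|_p = p^{-v_p(x)} = 17^{0} = 1.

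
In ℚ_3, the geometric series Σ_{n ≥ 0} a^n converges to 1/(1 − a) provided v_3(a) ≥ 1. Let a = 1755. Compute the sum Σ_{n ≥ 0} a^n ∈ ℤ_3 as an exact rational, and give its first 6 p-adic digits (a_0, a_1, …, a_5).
Σ a^n = 1/(1 − a) = -1/1754;  first 6 digits = (1, 0, 0, 2, 0, 1)

v_3(a) = 3 ≥ 1, so the series converges in ℤ_3 to 1/(1 − a) = 1/(1 − 1755) = -1/1754. Expand this rational in ℤ_3: compute digits iteratively via d_i = x_i mod 3, x_{i+1} = (x_i − d_i)/3. The first 6 digits are (1, 0, 0, 2, 0, 1).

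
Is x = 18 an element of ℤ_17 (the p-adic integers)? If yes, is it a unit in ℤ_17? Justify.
x ∈ ℤ_17^× (unit); v_17(x) = 0

ℤ_17 = {x ∈ ℚ_17 : v_17(x) ≥ 0} and ℤ_17^× = {x ∈ ℤ_17 : v_17(x) = 0}. Here v_17(18) = v_17(num) − v_17(den) = 0; compare against these criteria.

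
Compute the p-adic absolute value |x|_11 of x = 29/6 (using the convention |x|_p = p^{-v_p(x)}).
|29/6|_11 = 1

Step 1 — compute v_11(x) by factoring powers of 11 out of the numerator and denominator: v_11(29/6) = 0. Step 2 — apply |x|_p = p^{-v_p(x)} = 11^{0} = 1.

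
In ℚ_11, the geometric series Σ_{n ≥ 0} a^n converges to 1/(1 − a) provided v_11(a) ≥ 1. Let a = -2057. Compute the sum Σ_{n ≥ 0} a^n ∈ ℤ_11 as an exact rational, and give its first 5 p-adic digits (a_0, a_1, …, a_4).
Σ a^n = 1/(1 − a) = 1/2058;  first 5 digits = (1, 0, 5, 9, 2)

v_11(a) = 2 ≥ 1, so the series converges in ℤ_11 to 1/(1 − a) = 1/(1 − (-2057)) = 1/2058. Expand this rational in ℤ_11: compute digits iteratively via d_i = x_i mod 11, x_{i+1} = (x_i − d_i)/11. The first 5 digits are (1, 0, 5, 9, 2).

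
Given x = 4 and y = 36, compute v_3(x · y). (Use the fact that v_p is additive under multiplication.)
v_3(144) = 2

v_p(x) = 0 (factor: 4 = 3^0 · 4); v_p(y) = 2 (factor: 36 = 3^2 · 4). Additivity: v_p(xy) = v_p(x) + v_p(y) = 0 + 2 = 2. (Direct check: xy = 144 = 3^2 · (16).)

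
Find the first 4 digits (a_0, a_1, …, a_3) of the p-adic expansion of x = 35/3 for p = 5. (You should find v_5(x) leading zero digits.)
(a_0, …, a_3) = (0, 4, 3, 1)

v_5(35/3) = 1, so a_0 = ... = a_0 = 0. Factor out: x = 5^1 · u with u = 7/3 a unit in ℤ_5. Expand u iteratively via a_{v+i} = u_i mod 5, u_{i+1} = (u_i − a_{v+i})/5:
  u_0 = 7/3;  a_1 = 4;  u_1 = (u_0 − 4)/5 = -1/3
  u_1 = -1/3;  a_2 = 3;  u_2 = (u_1 − 3)/5 = -2/3
  u_2 = -2/3;  a_3 = 1;  u_3 = (u_2 − 1)/5 = -1/3
Digits: (0, 4, 3, 1).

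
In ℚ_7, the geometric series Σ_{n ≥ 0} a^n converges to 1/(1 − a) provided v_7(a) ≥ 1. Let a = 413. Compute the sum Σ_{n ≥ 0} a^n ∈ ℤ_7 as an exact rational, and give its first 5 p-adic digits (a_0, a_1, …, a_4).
Σ a^n = 1/(1 − a) = -1/412;  first 5 digits = (1, 3, 3, 0, 1)

v_7(a) = 1 ≥ 1, so the series converges in ℤ_7 to 1/(1 − a) = 1/(1 − 413) = -1/412. Expand this rational in ℤ_7: compute digits iteratively via d_i = x_i mod 7, x_{i+1} = (x_i − d_i)/7. The first 5 digits are (1, 3, 3, 0, 1).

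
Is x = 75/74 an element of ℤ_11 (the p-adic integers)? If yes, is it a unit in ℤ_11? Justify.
x ∈ ℤ_11^× (unit); v_11(x) = 0

ℤ_11 = {x ∈ ℚ_11 : v_11(x) ≥ 0} and ℤ_11^× = {x ∈ ℤ_11 : v_11(x) = 0}. Here v_11(75/74) = v_11(num) − v_11(den) = 0; compare against these criteria.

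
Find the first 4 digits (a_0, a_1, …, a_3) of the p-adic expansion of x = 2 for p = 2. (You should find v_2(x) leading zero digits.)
(a_0, …, a_3) = (0, 1, 0, 0)

v_2(2) = 1, so a_0 = ... = a_0 = 0. Factor out: x = 2^1 · u with u = 1 a unit in ℤ_2. Expand u iteratively via a_{v+i} = u_i mod 2, u_{i+1} = (u_i − a_{v+i})/2:
  u_0 = 1;  a_1 = 1;  u_1 = (u_0 − 1)/2 = 0
  u_1 = 0;  a_2 = 0;  u_2 = (u_1 − 0)/2 = 0
  u_2 = 0;  a_3 = 0;  u_3 = (u_2 − 0)/2 = 0
Digits: (0, 1, 0, 0).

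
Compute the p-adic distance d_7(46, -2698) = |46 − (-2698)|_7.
d_7(46, -2698) = 1/343

Step 1 — x − y = 46 − (-2698) = 2744. Step 2 — v_7(2744) = 3 (factor: 2744 = (7^3 · 8); the sign does not affect v_p). Step 3 — |x − y|_7 = 7^{-3} = 1/343.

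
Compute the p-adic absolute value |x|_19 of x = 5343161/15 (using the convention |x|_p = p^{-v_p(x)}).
|5343161/15|_19 = 1/130321

Step 1 — compute v_19(x) by factoring powers of 19 out of the numerator and denominator: v_19(5343161/15) = 4. Step 2 — apply |x|_p = p^{-v_p(x)} = 19^{-4} = 1/130321.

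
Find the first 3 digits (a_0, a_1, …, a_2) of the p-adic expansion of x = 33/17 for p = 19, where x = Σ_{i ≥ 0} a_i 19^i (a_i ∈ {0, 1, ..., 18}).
(a_0, …, a_2) = (12, 14, 16)

v_19(33/17) = 0 (numerator and denominator both coprime to 19), so x ∈ ℤ_19^×. Compute digits iteratively via a_i = x_i mod 19, x_{i+1} = (x_i − a_i)/19, with x_0 = x:
  x_0 = 33/17;  a_0 = 12;  x_1 = (x_0 − 12)/19 = -9/17
  x_1 = -9/17;  a_1 = 14;  x_2 = (x_1 − 14)/19 = -13/17
  x_2 = -13/17;  a_2 = 16;  x_3 = (x_2 − 16)/19 = -15/17
Digits: (12, 14, 16).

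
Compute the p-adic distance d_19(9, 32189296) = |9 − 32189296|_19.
d_19(9, 32189296) = 1/2476099

Step 1 — x − y = 9 − 32189296 = -32189287. Step 2 — v_19(-32189287) = 5 (factor: -32189287 = −(19^5 · 13); the sign does not affect v_p). Step 3 — |x − y|_19 = 19^{-5} = 1/2476099.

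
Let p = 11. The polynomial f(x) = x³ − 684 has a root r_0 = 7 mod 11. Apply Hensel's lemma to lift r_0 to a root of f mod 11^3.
r_2 = 546 (mod 1331)

Hensel: r_{i+1} = r_i − f(r_i)/f′(r_i) mod 11^{i+2}, where f′(x) = 3x². Iterate:
  r_0 = 7 (mod 11)
  r_1 = 62 (mod 121)
  r_2 = 546 (mod 1331)
Final: r = 546 with f(r) ≡ 0 mod 11^3.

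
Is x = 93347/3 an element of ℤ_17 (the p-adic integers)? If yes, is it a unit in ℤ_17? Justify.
x ∈ ℤ_17 but not a unit; v_17(x) = 3 > 0

ℤ_17 = {x ∈ ℚ_17 : v_17(x) ≥ 0} and ℤ_17^× = {x ∈ ℤ_17 : v_17(x) = 0}. Here v_17(93347/3) = v_17(num) − v_17(den) = 3; compare against these criteria.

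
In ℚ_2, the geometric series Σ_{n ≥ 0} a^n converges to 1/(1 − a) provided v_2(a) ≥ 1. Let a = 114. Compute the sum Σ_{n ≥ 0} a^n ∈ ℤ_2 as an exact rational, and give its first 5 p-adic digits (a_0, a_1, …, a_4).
Σ a^n = 1/(1 − a) = -1/113;  first 5 digits = (1, 1, 1, 1, 0)

v_2(a) = 1 ≥ 1, so the series converges in ℤ_2 to 1/(1 − a) = 1/(1 − 114) = -1/113. Expand this rational in ℤ_2: compute digits iteratively via d_i = x_i mod 2, x_{i+1} = (x_i − d_i)/2. The first 5 digits are (1, 1, 1, 1, 0).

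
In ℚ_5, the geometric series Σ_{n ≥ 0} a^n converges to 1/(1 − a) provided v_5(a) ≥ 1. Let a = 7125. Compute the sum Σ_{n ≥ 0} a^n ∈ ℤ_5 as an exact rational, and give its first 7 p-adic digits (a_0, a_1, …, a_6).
Σ a^n = 1/(1 − a) = -1/7124;  first 7 digits = (1, 0, 0, 2, 1, 2, 4)

v_5(a) = 3 ≥ 1, so the series converges in ℤ_5 to 1/(1 − a) = 1/(1 − 7125) = -1/7124. Expand this rational in ℤ_5: compute digits iteratively via d_i = x_i mod 5, x_{i+1} = (x_i − d_i)/5. The first 7 digits are (1, 0, 0, 2, 1, 2, 4).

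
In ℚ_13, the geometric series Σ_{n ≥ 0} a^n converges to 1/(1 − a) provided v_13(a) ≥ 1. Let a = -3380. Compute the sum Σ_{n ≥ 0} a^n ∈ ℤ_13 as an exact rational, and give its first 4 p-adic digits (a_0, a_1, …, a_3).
Σ a^n = 1/(1 − a) = 1/3381;  first 4 digits = (1, 0, 6, 11)

v_13(a) = 2 ≥ 1, so the series converges in ℤ_13 to 1/(1 − a) = 1/(1 − (-3380)) = 1/3381. Expand this rational in ℤ_13: compute digits iteratively via d_i = x_i mod 13, x_{i+1} = (x_i − d_i)/13. The first 4 digits are (1, 0, 6, 11).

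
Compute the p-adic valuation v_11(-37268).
v_11(-37268) = 3

v_11(n) is the largest exponent k such that 11^k divides n. Factor out: -37268 = -11^3 · 28. (Sign doesn't affect v_p.) So v_11(-37268) = 3.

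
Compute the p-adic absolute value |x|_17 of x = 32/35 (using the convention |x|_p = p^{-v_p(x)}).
|32/35|_17 = 1

Step 1 — compute v_17(x) by factoring powers of 17 out of the numerator and denominator: v_17(32/35) = 0. Step 2 — apply |x|_p = p^{-v_p(x)} = 17^{0} = 1.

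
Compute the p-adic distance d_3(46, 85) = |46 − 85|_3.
d_3(46, 85) = 1/3

Step 1 — x − y = 46 − 85 = -39. Step 2 — v_3(-39) = 1 (factor: -39 = −(3^1 · 13); the sign does not affect v_p). Step 3 — |x − y|_3 = 3^{-1} = 1/3.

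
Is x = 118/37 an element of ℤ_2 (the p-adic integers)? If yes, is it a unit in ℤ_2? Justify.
x ∈ ℤ_2 but not a unit; v_2(x) = 1 > 0

ℤ_2 = {x ∈ ℚ_2 : v_2(x) ≥ 0} and ℤ_2^× = {x ∈ ℤ_2 : v_2(x) = 0}. Here v_2(118/37) = v_2(num) − v_2(den) = 1; compare against these criteria.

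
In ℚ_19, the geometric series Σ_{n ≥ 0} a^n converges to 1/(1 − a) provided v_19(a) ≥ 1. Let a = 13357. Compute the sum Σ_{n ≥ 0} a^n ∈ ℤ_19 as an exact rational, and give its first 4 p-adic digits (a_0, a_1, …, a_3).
Σ a^n = 1/(1 − a) = -1/13356;  first 4 digits = (1, 0, 18, 1)

v_19(a) = 2 ≥ 1, so the series converges in ℤ_19 to 1/(1 − a) = 1/(1 − 13357) = -1/13356. Expand this rational in ℤ_19: compute digits iteratively via d_i = x_i mod 19, x_{i+1} = (x_i − d_i)/19. The first 4 digits are (1, 0, 18, 1).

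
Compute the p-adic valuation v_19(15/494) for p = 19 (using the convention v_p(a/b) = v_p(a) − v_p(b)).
v_19(15/494) = -1

Factor powers of 19 from the numerator and denominator of the reduced fraction: 15 = 19^0 · 15 and 494 = 19^1 · 26. Apply v_p(a/b) = v_p(a) − v_p(b): v_19(15/494) = 0 − 1 = -1.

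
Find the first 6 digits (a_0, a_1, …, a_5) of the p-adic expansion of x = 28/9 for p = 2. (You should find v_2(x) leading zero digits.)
(a_0, …, a_5) = (0, 0, 1, 1, 1, 1)

v_2(28/9) = 2, so a_0 = ... = a_1 = 0. Factor out: x = 2^2 · u with u = 7/9 a unit in ℤ_2. Expand u iteratively via a_{v+i} = u_i mod 2, u_{i+1} = (u_i − a_{v+i})/2:
  u_0 = 7/9;  a_2 = 1;  u_1 = (u_0 − 1)/2 = -1/9
  u_1 = -1/9;  a_3 = 1;  u_2 = (u_1 − 1)/2 = -5/9
  u_2 = -5/9;  a_4 = 1;  u_3 = (u_2 − 1)/2 = -7/9
  u_3 = -7/9;  a_5 = 1;  u_4 = (u_3 − 1)/2 = -8/9
Digits: (0, 0, 1, 1, 1, 1).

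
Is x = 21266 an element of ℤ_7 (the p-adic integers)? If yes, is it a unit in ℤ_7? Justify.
x ∈ ℤ_7 but not a unit; v_7(x) = 3 > 0

ℤ_7 = {x ∈ ℚ_7 : v_7(x) ≥ 0} and ℤ_7^× = {x ∈ ℤ_7 : v_7(x) = 0}. Here v_7(21266) = v_7(num) − v_7(den) = 3; compare against these criteria.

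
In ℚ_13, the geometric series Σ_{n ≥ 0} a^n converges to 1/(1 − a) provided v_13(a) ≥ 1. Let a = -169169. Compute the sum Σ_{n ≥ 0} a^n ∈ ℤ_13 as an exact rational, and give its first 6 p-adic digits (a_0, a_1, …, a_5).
Σ a^n = 1/(1 − a) = 1/169170;  first 6 digits = (1, 0, 0, 1, 7, 12)

v_13(a) = 3 ≥ 1, so the series converges in ℤ_13 to 1/(1 − a) = 1/(1 − (-169169)) = 1/169170. Expand this rational in ℤ_13: compute digits iteratively via d_i = x_i mod 13, x_{i+1} = (x_i − d_i)/13. The first 6 digits are (1, 0, 0, 1, 7, 12).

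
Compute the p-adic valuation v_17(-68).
v_17(-68) = 1

v_17(n) is the largest exponent k such that 17^k divides n. Factor out: -68 = -17^1 · 4. (Sign doesn't affect v_p.) So v_17(-68) = 1.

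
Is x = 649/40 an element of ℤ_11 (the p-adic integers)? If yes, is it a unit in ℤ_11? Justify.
x ∈ ℤ_11 but not a unit; v_11(x) = 1 > 0

ℤ_11 = {x ∈ ℚ_11 : v_11(x) ≥ 0} and ℤ_11^× = {x ∈ ℤ_11 : v_11(x) = 0}. Here v_11(649/40) = v_11(num) − v_11(den) = 1; compare against these criteria.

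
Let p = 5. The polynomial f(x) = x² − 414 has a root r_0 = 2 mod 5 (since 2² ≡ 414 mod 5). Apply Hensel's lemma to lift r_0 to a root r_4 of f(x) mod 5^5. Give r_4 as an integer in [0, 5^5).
r_4 = 1767 (mod 3125)

Hensel's recurrence: r_{i+1} = r_i − f(r_i)·(f′(r_i))^{-1} mod 5^{i+2}, with f′(x) = 2x. Iterate:
  r_0 = 2 (mod 5)
  r_1 = 17 (mod 25)
  r_2 = 17 (mod 125)
  r_3 = 517 (mod 625)
  r_4 = 1767 (mod 3125)
Final: r_4 = 1767, and one checks f(r_4) ≡ 0 mod 5^5.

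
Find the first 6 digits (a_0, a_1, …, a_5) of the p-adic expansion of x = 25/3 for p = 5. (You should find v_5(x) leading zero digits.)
(a_0, …, a_5) = (0, 0, 2, 3, 1, 3)

v_5(25/3) = 2, so a_0 = ... = a_1 = 0. Factor out: x = 5^2 · u with u = 1/3 a unit in ℤ_5. Expand u iteratively via a_{v+i} = u_i mod 5, u_{i+1} = (u_i − a_{v+i})/5:
  u_0 = 1/3;  a_2 = 2;  u_1 = (u_0 − 2)/5 = -1/3
  u_1 = -1/3;  a_3 = 3;  u_2 = (u_1 − 3)/5 = -2/3
  u_2 = -2/3;  a_4 = 1;  u_3 = (u_2 − 1)/5 = -1/3
  u_3 = -1/3;  a_5 = 3;  u_4 = (u_3 − 3)/5 = -2/3
Digits: (0, 0, 2, 3, 1, 3).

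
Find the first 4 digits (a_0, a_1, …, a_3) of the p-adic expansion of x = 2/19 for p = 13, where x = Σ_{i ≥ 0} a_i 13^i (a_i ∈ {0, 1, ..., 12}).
(a_0, …, a_3) = (9, 0, 2, 6)

v_13(2/19) = 0 (numerator and denominator both coprime to 13), so x ∈ ℤ_13^×. Compute digits iteratively via a_i = x_i mod 13, x_{i+1} = (x_i − a_i)/13, with x_0 = x:
  x_0 = 2/19;  a_0 = 9;  x_1 = (x_0 − 9)/13 = -13/19
  x_1 = -13/19;  a_1 = 0;  x_2 = (x_1 − 0)/13 = -1/19
  x_2 = -1/19;  a_2 = 2;  x_3 = (x_2 − 2)/13 = -3/19
  x_3 = -3/19;  a_3 = 6;  x_4 = (x_3 − 6)/13 = -9/19
Digits: (9, 0, 2, 6).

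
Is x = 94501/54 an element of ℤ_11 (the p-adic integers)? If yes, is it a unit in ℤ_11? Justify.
x ∈ ℤ_11 but not a unit; v_11(x) = 3 > 0

ℤ_11 = {x ∈ ℚ_11 : v_11(x) ≥ 0} and ℤ_11^× = {x ∈ ℤ_11 : v_11(x) = 0}. Here v_11(94501/54) = v_11(num) − v_11(den) = 3; compare against these criteria.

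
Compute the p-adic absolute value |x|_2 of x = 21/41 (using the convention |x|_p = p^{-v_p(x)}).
|21/41|_2 = 1

Step 1 — compute v_2(x) by factoring powers of 2 out of the numerator and denominator: v_2(21/41) = 0. Step 2 — apply |x|_p = p^{-v_p(x)} = 2^{0} = 1.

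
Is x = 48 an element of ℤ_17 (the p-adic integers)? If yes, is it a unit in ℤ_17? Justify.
x ∈ ℤ_17^× (unit); v_17(x) = 0

ℤ_17 = {x ∈ ℚ_17 : v_17(x) ≥ 0} and ℤ_17^× = {x ∈ ℤ_17 : v_17(x) = 0}. Here v_17(48) = v_17(num) − v_17(den) = 0; compare against these criteria.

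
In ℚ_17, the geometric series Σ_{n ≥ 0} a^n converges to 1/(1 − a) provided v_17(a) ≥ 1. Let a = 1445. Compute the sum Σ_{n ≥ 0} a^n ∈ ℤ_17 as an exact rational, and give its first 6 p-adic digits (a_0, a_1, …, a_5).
Σ a^n = 1/(1 − a) = -1/1444;  first 6 digits = (1, 0, 5, 0, 8, 1)

v_17(a) = 2 ≥ 1, so the series converges in ℤ_17 to 1/(1 − a) = 1/(1 − 1445) = -1/1444. Expand this rational in ℤ_17: compute digits iteratively via d_i = x_i mod 17, x_{i+1} = (x_i − d_i)/17. The first 6 digits are (1, 0, 5, 0, 8, 1).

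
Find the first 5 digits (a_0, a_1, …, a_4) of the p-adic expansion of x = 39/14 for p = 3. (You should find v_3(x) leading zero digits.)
(a_0, …, a_4) = (0, 2, 2, 2, 1)

v_3(39/14) = 1, so a_0 = ... = a_0 = 0. Factor out: x = 3^1 · u with u = 13/14 a unit in ℤ_3. Expand u iteratively via a_{v+i} = u_i mod 3, u_{i+1} = (u_i − a_{v+i})/3:
  u_0 = 13/14;  a_1 = 2;  u_1 = (u_0 − 2)/3 = -5/14
  u_1 = -5/14;  a_2 = 2;  u_2 = (u_1 − 2)/3 = -11/14
  u_2 = -11/14;  a_3 = 2;  u_3 = (u_2 − 2)/3 = -13/14
  u_3 = -13/14;  a_4 = 1;  u_4 = (u_3 − 1)/3 = -9/14
Digits: (0, 2, 2, 2, 1).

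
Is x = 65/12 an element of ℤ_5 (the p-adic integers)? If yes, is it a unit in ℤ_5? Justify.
x ∈ ℤ_5 but not a unit; v_5(x) = 1 > 0

ℤ_5 = {x ∈ ℚ_5 : v_5(x) ≥ 0} and ℤ_5^× = {x ∈ ℤ_5 : v_5(x) = 0}. Here v_5(65/12) = v_5(num) − v_5(den) = 1; compare against these criteria.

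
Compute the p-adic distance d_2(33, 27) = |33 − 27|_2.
d_2(33, 27) = 1/2

Step 1 — x − y = 33 − 27 = 6. Step 2 — v_2(6) = 1 (factor: 6 = (2^1 · 3); the sign does not affect v_p). Step 3 — |x − y|_2 = 2^{-1} = 1/2.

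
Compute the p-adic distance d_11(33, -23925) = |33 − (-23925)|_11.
d_11(33, -23925) = 1/1331

Step 1 — x − y = 33 − (-23925) = 23958. Step 2 — v_11(23958) = 3 (factor: 23958 = (11^3 · 18); the sign does not affect v_p). Step 3 — |x − y|_11 = 11^{-3} = 1/1331.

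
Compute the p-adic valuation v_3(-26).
v_3(-26) = 0

v_3(n) is the largest exponent k such that 3^k divides n. Factor out: -26 = -3^0 · 26. (Sign doesn't affect v_p.) So v_3(-26) = 0.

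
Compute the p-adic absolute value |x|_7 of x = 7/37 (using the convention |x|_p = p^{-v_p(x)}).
|7/37|_7 = 1/7

Step 1 — compute v_7(x) by factoring powers of 7 out of the numerator and denominator: v_7(7/37) = 1. Step 2 — apply |x|_p = p^{-v_p(x)} = 7^{-1} = 1/7.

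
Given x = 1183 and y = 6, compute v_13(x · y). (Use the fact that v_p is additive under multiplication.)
v_13(7098) = 2

v_p(x) = 2 (factor: 1183 = 13^2 · 7); v_p(y) = 0 (factor: 6 = 13^0 · 6). Additivity: v_p(xy) = v_p(x) + v_p(y) = 2 + 0 = 2. (Direct check: xy = 7098 = 13^2 · (42).)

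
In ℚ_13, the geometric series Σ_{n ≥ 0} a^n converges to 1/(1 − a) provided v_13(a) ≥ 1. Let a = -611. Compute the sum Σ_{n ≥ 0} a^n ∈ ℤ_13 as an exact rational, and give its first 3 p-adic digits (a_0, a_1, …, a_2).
Σ a^n = 1/(1 − a) = 1/612;  first 3 digits = (1, 5, 8)

v_13(a) = 1 ≥ 1, so the series converges in ℤ_13 to 1/(1 − a) = 1/(1 − (-611)) = 1/612. Expand this rational in ℤ_13: compute digits iteratively via d_i = x_i mod 13, x_{i+1} = (x_i − d_i)/13. The first 3 digits are (1, 5, 8).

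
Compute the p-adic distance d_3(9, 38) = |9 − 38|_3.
d_3(9, 38) = 1

Step 1 — x − y = 9 − 38 = -29. Step 2 — v_3(-29) = 0 (factor: -29 = −(3^0 · 29); the sign does not affect v_p). Step 3 — |x − y|_3 = 3^{0} = 1.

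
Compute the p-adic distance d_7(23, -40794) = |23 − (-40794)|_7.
d_7(23, -40794) = 1/2401

Step 1 — x − y = 23 − (-40794) = 40817. Step 2 — v_7(40817) = 4 (factor: 40817 = (7^4 · 17); the sign does not affect v_p). Step 3 — |x − y|_7 = 7^{-4} = 1/2401.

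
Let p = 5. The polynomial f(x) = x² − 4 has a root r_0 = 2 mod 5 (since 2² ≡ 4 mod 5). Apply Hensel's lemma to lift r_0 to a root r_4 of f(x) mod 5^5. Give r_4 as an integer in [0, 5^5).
r_4 = 2 (mod 3125)

Hensel's recurrence: r_{i+1} = r_i − f(r_i)·(f′(r_i))^{-1} mod 5^{i+2}, with f′(x) = 2x. Iterate:
  r_0 = 2 (mod 5)
  r_1 = 2 (mod 25)
  r_2 = 2 (mod 125)
  r_3 = 2 (mod 625)
  r_4 = 2 (mod 3125)
Final: r_4 = 2, and one checks f(r_4) ≡ 0 mod 5^5.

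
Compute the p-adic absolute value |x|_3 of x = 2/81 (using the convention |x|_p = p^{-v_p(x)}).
|2/81|_3 = 81

Step 1 — compute v_3(x) by factoring powers of 3 out of the numerator and denominator: v_3(2/81) = -4. Step 2 — apply |x|_p = p^{-v_p(x)} = 3^{4} = 81.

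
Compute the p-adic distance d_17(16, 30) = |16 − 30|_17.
d_17(16, 30) = 1

Step 1 — x − y = 16 − 30 = -14. Step 2 — v_17(-14) = 0 (factor: -14 = −(17^0 · 14); the sign does not affect v_p). Step 3 — |x − y|_17 = 17^{0} = 1.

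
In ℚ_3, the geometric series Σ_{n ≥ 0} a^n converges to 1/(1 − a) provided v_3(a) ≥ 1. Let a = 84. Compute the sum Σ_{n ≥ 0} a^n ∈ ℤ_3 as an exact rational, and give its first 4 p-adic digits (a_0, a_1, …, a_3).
Σ a^n = 1/(1 − a) = -1/83;  first 4 digits = (1, 1, 1, 1)

v_3(a) = 1 ≥ 1, so the series converges in ℤ_3 to 1/(1 − a) = 1/(1 − 84) = -1/83. Expand this rational in ℤ_3: compute digits iteratively via d_i = x_i mod 3, x_{i+1} = (x_i − d_i)/3. The first 4 digits are (1, 1, 1, 1).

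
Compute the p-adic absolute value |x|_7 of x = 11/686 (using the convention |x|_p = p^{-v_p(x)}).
|11/686|_7 = 343

Step 1 — compute v_7(x) by factoring powers of 7 out of the numerator and denominator: v_7(11/686) = -3. Step 2 — apply |x|_p = p^{-v_p(x)} = 7^{3} = 343.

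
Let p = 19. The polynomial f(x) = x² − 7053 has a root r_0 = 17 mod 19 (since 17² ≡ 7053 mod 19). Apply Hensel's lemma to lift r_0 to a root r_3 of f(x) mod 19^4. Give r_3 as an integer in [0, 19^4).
r_3 = 105543 (mod 130321)

Hensel's recurrence: r_{i+1} = r_i − f(r_i)·(f′(r_i))^{-1} mod 19^{i+2}, with f′(x) = 2x. Iterate:
  r_0 = 17 (mod 19)
  r_1 = 131 (mod 361)
  r_2 = 2658 (mod 6859)
  r_3 = 105543 (mod 130321)
Final: r_3 = 105543, and one checks f(r_3) ≡ 0 mod 19^4.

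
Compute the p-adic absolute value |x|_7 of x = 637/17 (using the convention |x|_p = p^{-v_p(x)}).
|637/17|_7 = 1/49

Step 1 — compute v_7(x) by factoring powers of 7 out of the numerator and denominator: v_7(637/17) = 2. Step 2 — apply |x|_p = p^{-v_p(x)} = 7^{-2} = 1/49.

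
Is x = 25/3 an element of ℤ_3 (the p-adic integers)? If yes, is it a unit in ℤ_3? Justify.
x ∉ ℤ_3 (v_3(x) = -1 < 0)

ℤ_3 = {x ∈ ℚ_3 : v_3(x) ≥ 0} and ℤ_3^× = {x ∈ ℤ_3 : v_3(x) = 0}. Here v_3(25/3) = v_3(num) − v_3(den) = -1; compare against these criteria.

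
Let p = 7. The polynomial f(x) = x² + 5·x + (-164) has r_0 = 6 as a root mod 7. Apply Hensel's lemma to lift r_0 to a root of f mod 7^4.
r_3 = 153 (mod 2401)

Hensel: r_{i+1} = r_i − f(r_i)·(f′(r_i))^{-1} mod 7^{i+2}, f′(x) = 2x + 5. Iterate:
  r_0 = 6 (mod 7)
  r_1 = 6 (mod 49)
  r_2 = 153 (mod 343)
  r_3 = 153 (mod 2401)
Final: r = 153 satisfies f(r) ≡ 0 mod 7^4.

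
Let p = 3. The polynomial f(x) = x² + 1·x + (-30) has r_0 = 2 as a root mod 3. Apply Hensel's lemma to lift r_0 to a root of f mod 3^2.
r_1 = 5 (mod 9)

Hensel: r_{i+1} = r_i − f(r_i)·(f′(r_i))^{-1} mod 3^{i+2}, f′(x) = 2x + 1. Iterate:
  r_0 = 2 (mod 3)
  r_1 = 5 (mod 9)
Final: r = 5 satisfies f(r) ≡ 0 mod 3^2.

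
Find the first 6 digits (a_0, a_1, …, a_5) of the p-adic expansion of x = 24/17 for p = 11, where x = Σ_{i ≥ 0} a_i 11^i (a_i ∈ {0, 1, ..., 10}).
(a_0, …, a_5) = (4, 3, 1, 7, 0, 9)

v_11(24/17) = 0 (numerator and denominator both coprime to 11), so x ∈ ℤ_11^×. Compute digits iteratively via a_i = x_i mod 11, x_{i+1} = (x_i − a_i)/11, with x_0 = x:
  x_0 = 24/17;  a_0 = 4;  x_1 = (x_0 − 4)/11 = -4/17
  x_1 = -4/17;  a_1 = 3;  x_2 = (x_1 − 3)/11 = -5/17
  x_2 = -5/17;  a_2 = 1;  x_3 = (x_2 − 1)/11 = -2/17
  x_3 = -2/17;  a_3 = 7;  x_4 = (x_3 − 7)/11 = -11/17
  x_4 = -11/17;  a_4 = 0;  x_5 = (x_4 − 0)/11 = -1/17
  x_5 = -1/17;  a_5 = 9;  x_6 = (x_5 − 9)/11 = -14/17
Digits: (4, 3, 1, 7, 0, 9).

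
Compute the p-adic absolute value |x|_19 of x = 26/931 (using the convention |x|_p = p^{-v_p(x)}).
|26/931|_19 = 19

Step 1 — compute v_19(x) by factoring powers of 19 out of the numerator and denominator: v_19(26/931) = -1. Step 2 — apply |x|_p = p^{-v_p(x)} = 19^{1} = 19.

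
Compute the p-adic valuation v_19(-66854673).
v_19(-66854673) = 5

v_19(n) is the largest exponent k such that 19^k divides n. Factor out: -66854673 = -19^5 · 27. (Sign doesn't affect v_p.) So v_19(-66854673) = 5.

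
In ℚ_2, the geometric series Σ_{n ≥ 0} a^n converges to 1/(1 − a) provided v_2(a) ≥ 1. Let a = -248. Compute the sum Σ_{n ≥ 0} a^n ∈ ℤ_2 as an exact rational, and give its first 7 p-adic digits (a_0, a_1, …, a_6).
Σ a^n = 1/(1 − a) = 1/249;  first 7 digits = (1, 0, 0, 1, 0, 0, 1)

v_2(a) = 3 ≥ 1, so the series converges in ℤ_2 to 1/(1 − a) = 1/(1 − (-248)) = 1/249. Expand this rational in ℤ_2: compute digits iteratively via d_i = x_i mod 2, x_{i+1} = (x_i − d_i)/2. The first 7 digits are (1, 0, 0, 1, 0, 0, 1).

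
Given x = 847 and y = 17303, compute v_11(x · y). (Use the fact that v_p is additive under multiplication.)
v_11(14655641) = 5

v_p(x) = 2 (factor: 847 = 11^2 · 7); v_p(y) = 3 (factor: 17303 = 11^3 · 13). Additivity: v_p(xy) = v_p(x) + v_p(y) = 2 + 3 = 5. (Direct check: xy = 14655641 = 11^5 · (91).)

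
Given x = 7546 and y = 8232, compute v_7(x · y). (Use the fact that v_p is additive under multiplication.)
v_7(62118672) = 6

v_p(x) = 3 (factor: 7546 = 7^3 · 22); v_p(y) = 3 (factor: 8232 = 7^3 · 24). Additivity: v_p(xy) = v_p(x) + v_p(y) = 3 + 3 = 6. (Direct check: xy = 62118672 = 7^6 · (528).)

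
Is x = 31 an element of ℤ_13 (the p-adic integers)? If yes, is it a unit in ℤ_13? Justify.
x ∈ ℤ_13^× (unit); v_13(x) = 0

ℤ_13 = {x ∈ ℚ_13 : v_13(x) ≥ 0} and ℤ_13^× = {x ∈ ℤ_13 : v_13(x) = 0}. Here v_13(31) = v_13(num) − v_13(den) = 0; compare against these criteria.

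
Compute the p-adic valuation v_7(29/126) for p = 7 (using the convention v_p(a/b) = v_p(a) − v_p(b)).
v_7(29/126) = -1

Factor powers of 7 from the numerator and denominator of the reduced fraction: 29 = 7^0 · 29 and 126 = 7^1 · 18. Apply v_p(a/b) = v_p(a) − v_p(b): v_7(29/126) = 0 − 1 = -1.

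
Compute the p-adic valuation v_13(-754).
v_13(-754) = 1

v_13(n) is the largest exponent k such that 13^k divides n. Factor out: -754 = -13^1 · 58. (Sign doesn't affect v_p.) So v_13(-754) = 1.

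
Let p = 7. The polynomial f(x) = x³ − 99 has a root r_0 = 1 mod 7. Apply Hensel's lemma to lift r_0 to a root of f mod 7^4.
r_3 = 834 (mod 2401)

Hensel: r_{i+1} = r_i − f(r_i)/f′(r_i) mod 7^{i+2}, where f′(x) = 3x². Iterate:
  r_0 = 1 (mod 7)
  r_1 = 1 (mod 49)
  r_2 = 148 (mod 343)
  r_3 = 834 (mod 2401)
Final: r = 834 with f(r) ≡ 0 mod 7^4.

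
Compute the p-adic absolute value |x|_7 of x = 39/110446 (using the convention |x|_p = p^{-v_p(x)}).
|39/110446|_7 = 2401

Step 1 — compute v_7(x) by factoring powers of 7 out of the numerator and denominator: v_7(39/110446) = -4. Step 2 — apply |x|_p = p^{-v_p(x)} = 7^{4} = 2401.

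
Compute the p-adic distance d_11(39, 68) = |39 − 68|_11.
d_11(39, 68) = 1

Step 1 — x − y = 39 − 68 = -29. Step 2 — v_11(-29) = 0 (factor: -29 = −(11^0 · 29); the sign does not affect v_p). Step 3 — |x − y|_11 = 11^{0} = 1.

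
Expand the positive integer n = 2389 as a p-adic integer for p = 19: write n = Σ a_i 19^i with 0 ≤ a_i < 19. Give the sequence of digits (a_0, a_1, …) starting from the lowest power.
(a_0, a_1, …) = (14, 11, 6)

Repeated division by 19 gives the digits low-to-high: 2389 = 14 + 11·19^1 + 6·19^2. Digit sequence: (14, 11, 6).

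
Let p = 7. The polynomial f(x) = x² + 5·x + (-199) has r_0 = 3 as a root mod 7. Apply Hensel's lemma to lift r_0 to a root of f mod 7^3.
r_2 = 108 (mod 343)

Hensel: r_{i+1} = r_i − f(r_i)·(f′(r_i))^{-1} mod 7^{i+2}, f′(x) = 2x + 5. Iterate:
  r_0 = 3 (mod 7)
  r_1 = 10 (mod 49)
  r_2 = 108 (mod 343)
Final: r = 108 satisfies f(r) ≡ 0 mod 7^3.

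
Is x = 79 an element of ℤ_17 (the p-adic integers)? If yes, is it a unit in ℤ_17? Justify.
x ∈ ℤ_17^× (unit); v_17(x) = 0

ℤ_17 = {x ∈ ℚ_17 : v_17(x) ≥ 0} and ℤ_17^× = {x ∈ ℤ_17 : v_17(x) = 0}. Here v_17(79) = v_17(num) − v_17(den) = 0; compare against these criteria.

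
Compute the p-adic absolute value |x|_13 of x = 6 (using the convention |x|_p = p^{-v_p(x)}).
|6|_13 = 1

Step 1 — compute v_13(x) by factoring powers of 13 out of the numerator and denominator: v_13(6) = 0. Step 2 — apply |x|_p = p^{-v_p(x)} = 13^{0} = 1.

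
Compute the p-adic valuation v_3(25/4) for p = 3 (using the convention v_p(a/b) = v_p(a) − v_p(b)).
v_3(25/4) = 0

Factor powers of 3 from the numerator and denominator of the reduced fraction: 25 = 3^0 · 25 and 4 = 3^0 · 4. Apply v_p(a/b) = v_p(a) − v_p(b): v_3(25/4) = 0 − 0 = 0.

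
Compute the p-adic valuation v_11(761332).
v_11(761332) = 4

v_11(n) is the largest exponent k such that 11^k divides n. Factor out: 761332 = 11^4 · 52. (Sign doesn't affect v_p.) So v_11(761332) = 4.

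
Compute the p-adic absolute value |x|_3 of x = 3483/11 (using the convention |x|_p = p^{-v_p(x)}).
|3483/11|_3 = 1/81

Step 1 — compute v_3(x) by factoring powers of 3 out of the numerator and denominator: v_3(3483/11) = 4. Step 2 — apply |x|_p = p^{-v_p(x)} = 3^{-4} = 1/81.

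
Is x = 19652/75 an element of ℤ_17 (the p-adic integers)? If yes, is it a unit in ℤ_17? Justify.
x ∈ ℤ_17 but not a unit; v_17(x) = 3 > 0

ℤ_17 = {x ∈ ℚ_17 : v_17(x) ≥ 0} and ℤ_17^× = {x ∈ ℤ_17 : v_17(x) = 0}. Here v_17(19652/75) = v_17(num) − v_17(den) = 3; compare against these criteria.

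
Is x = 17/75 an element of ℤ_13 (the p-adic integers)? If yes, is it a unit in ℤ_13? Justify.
x ∈ ℤ_13^× (unit); v_13(x) = 0

ℤ_13 = {x ∈ ℚ_13 : v_13(x) ≥ 0} and ℤ_13^× = {x ∈ ℤ_13 : v_13(x) = 0}. Here v_13(17/75) = v_13(num) − v_13(den) = 0; compare against these criteria.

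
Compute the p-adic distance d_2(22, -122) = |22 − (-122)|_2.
d_2(22, -122) = 1/16

Step 1 — x − y = 22 − (-122) = 144. Step 2 — v_2(144) = 4 (factor: 144 = (2^4 · 9); the sign does not affect v_p). Step 3 — |x − y|_2 = 2^{-4} = 1/16.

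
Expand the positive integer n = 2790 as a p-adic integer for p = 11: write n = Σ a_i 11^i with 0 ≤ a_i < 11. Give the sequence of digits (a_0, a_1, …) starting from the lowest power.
(a_0, a_1, …) = (7, 0, 1, 2)

Repeated division by 11 gives the digits low-to-high: 2790 = 7 + 1·11^2 + 2·11^3. Digit sequence: (7, 0, 1, 2).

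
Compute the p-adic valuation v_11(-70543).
v_11(-70543) = 3

v_11(n) is the largest exponent k such that 11^k divides n. Factor out: -70543 = -11^3 · 53. (Sign doesn't affect v_p.) So v_11(-70543) = 3.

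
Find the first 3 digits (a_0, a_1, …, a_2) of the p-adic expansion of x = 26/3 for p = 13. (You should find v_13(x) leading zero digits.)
(a_0, …, a_2) = (0, 5, 4)

v_13(26/3) = 1, so a_0 = ... = a_0 = 0. Factor out: x = 13^1 · u with u = 2/3 a unit in ℤ_13. Expand u iteratively via a_{v+i} = u_i mod 13, u_{i+1} = (u_i − a_{v+i})/13:
  u_0 = 2/3;  a_1 = 5;  u_1 = (u_0 − 5)/13 = -1/3
  u_1 = -1/3;  a_2 = 4;  u_2 = (u_1 − 4)/13 = -1/3
Digits: (0, 5, 4).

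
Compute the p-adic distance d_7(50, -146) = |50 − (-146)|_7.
d_7(50, -146) = 1/49

Step 1 — x − y = 50 − (-146) = 196. Step 2 — v_7(196) = 2 (factor: 196 = (7^2 · 4); the sign does not affect v_p). Step 3 — |x − y|_7 = 7^{-2} = 1/49.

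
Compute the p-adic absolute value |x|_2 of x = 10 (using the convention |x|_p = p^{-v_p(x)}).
|10|_2 = 1/2

Step 1 — compute v_2(x) by factoring powers of 2 out of the numerator and denominator: v_2(10) = 1. Step 2 — apply |x|_p = p^{-v_p(x)} = 2^{-1} = 1/2.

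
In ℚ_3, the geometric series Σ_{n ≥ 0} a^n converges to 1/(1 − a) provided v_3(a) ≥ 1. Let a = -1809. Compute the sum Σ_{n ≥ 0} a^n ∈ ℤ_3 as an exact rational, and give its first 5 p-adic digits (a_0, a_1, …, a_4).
Σ a^n = 1/(1 − a) = 1/1810;  first 5 digits = (1, 0, 0, 2, 1)

v_3(a) = 3 ≥ 1, so the series converges in ℤ_3 to 1/(1 − a) = 1/(1 − (-1809)) = 1/1810. Expand this rational in ℤ_3: compute digits iteratively via d_i = x_i mod 3, x_{i+1} = (x_i − d_i)/3. The first 5 digits are (1, 0, 0, 2, 1).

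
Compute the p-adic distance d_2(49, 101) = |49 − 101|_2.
d_2(49, 101) = 1/4

Step 1 — x − y = 49 − 101 = -52. Step 2 — v_2(-52) = 2 (factor: -52 = −(2^2 · 13); the sign does not affect v_p). Step 3 — |x − y|_2 = 2^{-2} = 1/4.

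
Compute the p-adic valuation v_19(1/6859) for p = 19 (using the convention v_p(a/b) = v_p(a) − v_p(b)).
v_19(1/6859) = -3

Factor powers of 19 from the numerator and denominator of the reduced fraction: 1 = 19^0 · 1 and 6859 = 19^3 · 1. Apply v_p(a/b) = v_p(a) − v_p(b): v_19(1/6859) = 0 − 3 = -3.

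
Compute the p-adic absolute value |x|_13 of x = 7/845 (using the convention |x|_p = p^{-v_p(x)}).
|7/845|_13 = 169

Step 1 — compute v_13(x) by factoring powers of 13 out of the numerator and denominator: v_13(7/845) = -2. Step 2 — apply |x|_p = p^{-v_p(x)} = 13^{2} = 169.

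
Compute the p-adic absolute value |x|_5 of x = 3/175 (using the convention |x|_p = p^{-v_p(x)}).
|3/175|_5 = 25

Step 1 — compute v_5(x) by factoring powers of 5 out of the numerator and denominator: v_5(3/175) = -2. Step 2 — apply |x|_p = p^{-v_p(x)} = 5^{2} = 25.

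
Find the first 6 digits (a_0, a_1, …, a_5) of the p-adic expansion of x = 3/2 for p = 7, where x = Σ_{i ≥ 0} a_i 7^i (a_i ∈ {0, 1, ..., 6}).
(a_0, …, a_5) = (5, 3, 3, 3, 3, 3)

v_7(3/2) = 0 (numerator and denominator both coprime to 7), so x ∈ ℤ_7^×. Compute digits iteratively via a_i = x_i mod 7, x_{i+1} = (x_i − a_i)/7, with x_0 = x:
  x_0 = 3/2;  a_0 = 5;  x_1 = (x_0 − 5)/7 = -1/2
  x_1 = -1/2;  a_1 = 3;  x_2 = (x_1 − 3)/7 = -1/2
  x_2 = -1/2;  a_2 = 3;  x_3 = (x_2 − 3)/7 = -1/2
  x_3 = -1/2;  a_3 = 3;  x_4 = (x_3 − 3)/7 = -1/2
  x_4 = -1/2;  a_4 = 3;  x_5 = (x_4 − 3)/7 = -1/2
  x_5 = -1/2;  a_5 = 3;  x_6 = (x_5 − 3)/7 = -1/2
Digits: (5, 3, 3, 3, 3, 3).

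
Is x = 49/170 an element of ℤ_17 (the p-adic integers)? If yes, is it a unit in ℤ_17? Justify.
x ∉ ℤ_17 (v_17(x) = -1 < 0)

ℤ_17 = {x ∈ ℚ_17 : v_17(x) ≥ 0} and ℤ_17^× = {x ∈ ℤ_17 : v_17(x) = 0}. Here v_17(49/170) = v_17(num) − v_17(den) = -1; compare against these criteria.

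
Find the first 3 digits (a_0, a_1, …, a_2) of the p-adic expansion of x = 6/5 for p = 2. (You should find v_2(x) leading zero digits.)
(a_0, …, a_2) = (0, 1, 1)

v_2(6/5) = 1, so a_0 = ... = a_0 = 0. Factor out: x = 2^1 · u with u = 3/5 a unit in ℤ_2. Expand u iteratively via a_{v+i} = u_i mod 2, u_{i+1} = (u_i − a_{v+i})/2:
  u_0 = 3/5;  a_1 = 1;  u_1 = (u_0 − 1)/2 = -1/5
  u_1 = -1/5;  a_2 = 1;  u_2 = (u_1 − 1)/2 = -3/5
Digits: (0, 1, 1).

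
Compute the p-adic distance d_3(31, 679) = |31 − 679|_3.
d_3(31, 679) = 1/81

Step 1 — x − y = 31 − 679 = -648. Step 2 — v_3(-648) = 4 (factor: -648 = −(3^4 · 8); the sign does not affect v_p). Step 3 — |x − y|_3 = 3^{-4} = 1/81.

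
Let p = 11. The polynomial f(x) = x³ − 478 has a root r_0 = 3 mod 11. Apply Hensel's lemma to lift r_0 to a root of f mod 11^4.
r_3 = 10596 (mod 14641)

Hensel: r_{i+1} = r_i − f(r_i)/f′(r_i) mod 11^{i+2}, where f′(x) = 3x². Iterate:
  r_0 = 3 (mod 11)
  r_1 = 69 (mod 121)
  r_2 = 1279 (mod 1331)
  r_3 = 10596 (mod 14641)
Final: r = 10596 with f(r) ≡ 0 mod 11^4.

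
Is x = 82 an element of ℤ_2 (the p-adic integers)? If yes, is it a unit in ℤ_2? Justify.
x ∈ ℤ_2 but not a unit; v_2(x) = 1 > 0

ℤ_2 = {x ∈ ℚ_2 : v_2(x) ≥ 0} and ℤ_2^× = {x ∈ ℤ_2 : v_2(x) = 0}. Here v_2(82) = v_2(num) − v_2(den) = 1; compare against these criteria.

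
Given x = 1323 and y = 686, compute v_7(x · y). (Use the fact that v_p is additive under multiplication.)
v_7(907578) = 5

v_p(x) = 2 (factor: 1323 = 7^2 · 27); v_p(y) = 3 (factor: 686 = 7^3 · 2). Additivity: v_p(xy) = v_p(x) + v_p(y) = 2 + 3 = 5. (Direct check: xy = 907578 = 7^5 · (54).)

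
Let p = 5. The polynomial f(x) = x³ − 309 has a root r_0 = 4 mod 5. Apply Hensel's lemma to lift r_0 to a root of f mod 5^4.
r_3 = 294 (mod 625)

Hensel: r_{i+1} = r_i − f(r_i)/f′(r_i) mod 5^{i+2}, where f′(x) = 3x². Iterate:
  r_0 = 4 (mod 5)
  r_1 = 19 (mod 25)
  r_2 = 44 (mod 125)
  r_3 = 294 (mod 625)
Final: r = 294 with f(r) ≡ 0 mod 5^4.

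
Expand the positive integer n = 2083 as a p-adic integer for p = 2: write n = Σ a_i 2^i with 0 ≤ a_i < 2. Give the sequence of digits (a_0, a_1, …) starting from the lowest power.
(a_0, a_1, …) = (1, 1, 0, 0, 0, 1, 0, 0, 0, 0, 0, 1)

Repeated division by 2 gives the digits low-to-high: 2083 = 1 + 1·2^1 + 1·2^5 + 1·2^11. Digit sequence: (1, 1, 0, 0, 0, 1, 0, 0, 0, 0, 0, 1).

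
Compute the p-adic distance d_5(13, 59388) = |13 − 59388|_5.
d_5(13, 59388) = 1/3125

Step 1 — x − y = 13 − 59388 = -59375. Step 2 — v_5(-59375) = 5 (factor: -59375 = −(5^5 · 19); the sign does not affect v_p). Step 3 — |x − y|_5 = 5^{-5} = 1/3125.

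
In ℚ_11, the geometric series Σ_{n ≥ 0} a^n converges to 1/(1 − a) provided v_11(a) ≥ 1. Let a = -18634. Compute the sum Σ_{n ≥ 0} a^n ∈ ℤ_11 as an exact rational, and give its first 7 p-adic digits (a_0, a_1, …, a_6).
Σ a^n = 1/(1 − a) = 1/18635;  first 7 digits = (1, 0, 0, 8, 9, 10, 8)

v_11(a) = 3 ≥ 1, so the series converges in ℤ_11 to 1/(1 − a) = 1/(1 − (-18634)) = 1/18635. Expand this rational in ℤ_11: compute digits iteratively via d_i = x_i mod 11, x_{i+1} = (x_i − d_i)/11. The first 7 digits are (1, 0, 0, 8, 9, 10, 8).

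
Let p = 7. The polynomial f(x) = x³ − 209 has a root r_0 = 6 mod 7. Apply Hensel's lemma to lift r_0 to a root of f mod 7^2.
r_1 = 20 (mod 49)

Hensel: r_{i+1} = r_i − f(r_i)/f′(r_i) mod 7^{i+2}, where f′(x) = 3x². Iterate:
  r_0 = 6 (mod 7)
  r_1 = 20 (mod 49)
Final: r = 20 with f(r) ≡ 0 mod 7^2.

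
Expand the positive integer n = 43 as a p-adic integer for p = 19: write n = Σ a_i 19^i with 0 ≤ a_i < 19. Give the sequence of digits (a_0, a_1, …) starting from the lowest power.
(a_0, a_1, …) = (5, 2)

Repeated division by 19 gives the digits low-to-high: 43 = 5 + 2·19^1. Digit sequence: (5, 2).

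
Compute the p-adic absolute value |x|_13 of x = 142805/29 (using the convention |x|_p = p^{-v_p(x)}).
|142805/29|_13 = 1/28561

Step 1 — compute v_13(x) by factoring powers of 13 out of the numerator and denominator: v_13(142805/29) = 4. Step 2 — apply |x|_p = p^{-v_p(x)} = 13^{-4} = 1/28561.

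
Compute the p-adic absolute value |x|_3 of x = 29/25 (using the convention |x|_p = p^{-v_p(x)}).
|29/25|_3 = 1

Step 1 — compute v_3(x) by factoring powers of 3 out of the numerator and denominator: v_3(29/25) = 0. Step 2 — apply |x|_p = p^{-v_p(x)} = 3^{0} = 1.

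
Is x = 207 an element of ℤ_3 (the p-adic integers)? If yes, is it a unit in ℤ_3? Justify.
x ∈ ℤ_3 but not a unit; v_3(x) = 2 > 0

ℤ_3 = {x ∈ ℚ_3 : v_3(x) ≥ 0} and ℤ_3^× = {x ∈ ℤ_3 : v_3(x) = 0}. Here v_3(207) = v_3(num) − v_3(den) = 2; compare against these criteria.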